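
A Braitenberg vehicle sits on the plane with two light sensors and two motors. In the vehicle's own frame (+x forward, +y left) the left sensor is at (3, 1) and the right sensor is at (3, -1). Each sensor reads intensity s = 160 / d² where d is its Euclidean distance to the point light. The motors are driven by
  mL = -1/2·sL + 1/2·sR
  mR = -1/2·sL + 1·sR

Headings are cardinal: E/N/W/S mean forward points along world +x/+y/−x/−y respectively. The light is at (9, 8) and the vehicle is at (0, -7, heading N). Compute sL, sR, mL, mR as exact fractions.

40/61 10/13 45/793 350/793

left sensor world pos  = (-1, -4); dL² = 244
right sensor world pos = (1, -4); dR² = 208
sL = 160/244 = 40/61
sR = 160/208 = 10/13
mL = -1/2·sL + 1/2·sR = 45/793
mR = -1/2·sL + 1·sR = 350/793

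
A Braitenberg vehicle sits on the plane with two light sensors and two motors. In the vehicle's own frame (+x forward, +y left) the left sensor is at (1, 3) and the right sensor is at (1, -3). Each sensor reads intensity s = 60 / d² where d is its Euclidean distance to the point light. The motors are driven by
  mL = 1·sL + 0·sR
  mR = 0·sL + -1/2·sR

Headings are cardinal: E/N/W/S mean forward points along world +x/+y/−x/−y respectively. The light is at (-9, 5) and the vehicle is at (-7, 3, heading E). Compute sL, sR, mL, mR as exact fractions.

left sensor world pos  = (-6, 6); dL² = 10
right sensor world pos = (-6, 0); dR² = 34
sL = 60/10 = 6
sR = 60/34 = 30/17
mL = 1·sL + 0·sR = 6
mR = 0·sL + -1/2·sR = -15/17

6 30/17 6 -15/17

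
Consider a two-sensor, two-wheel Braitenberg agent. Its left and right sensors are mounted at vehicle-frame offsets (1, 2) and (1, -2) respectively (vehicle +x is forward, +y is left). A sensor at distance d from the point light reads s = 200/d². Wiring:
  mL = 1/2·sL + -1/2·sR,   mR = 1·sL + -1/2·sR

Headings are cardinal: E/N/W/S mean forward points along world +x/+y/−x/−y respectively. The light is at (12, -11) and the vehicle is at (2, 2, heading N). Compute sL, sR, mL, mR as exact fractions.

left sensor world pos  = (0, 3); dL² = 340
right sensor world pos = (4, 3); dR² = 260
sL = 200/340 = 10/17
sR = 200/260 = 10/13
mL = 1/2·sL + -1/2·sR = -20/221
mR = 1·sL + -1/2·sR = 45/221

10/17 10/13 -20/221 45/221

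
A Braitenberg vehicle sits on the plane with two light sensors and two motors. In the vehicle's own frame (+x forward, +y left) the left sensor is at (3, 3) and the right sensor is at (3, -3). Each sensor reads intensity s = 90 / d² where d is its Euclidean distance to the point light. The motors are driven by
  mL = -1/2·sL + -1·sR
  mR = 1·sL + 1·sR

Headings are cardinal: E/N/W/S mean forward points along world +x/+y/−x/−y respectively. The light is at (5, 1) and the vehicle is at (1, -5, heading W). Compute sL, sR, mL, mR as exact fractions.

9/13 45/29 -1431/754 846/377

left sensor world pos  = (-2, -8); dL² = 130
right sensor world pos = (-2, -2); dR² = 58
sL = 90/130 = 9/13
sR = 90/58 = 45/29
mL = -1/2·sL + -1·sR = -1431/754
mR = 1·sL + 1·sR = 846/377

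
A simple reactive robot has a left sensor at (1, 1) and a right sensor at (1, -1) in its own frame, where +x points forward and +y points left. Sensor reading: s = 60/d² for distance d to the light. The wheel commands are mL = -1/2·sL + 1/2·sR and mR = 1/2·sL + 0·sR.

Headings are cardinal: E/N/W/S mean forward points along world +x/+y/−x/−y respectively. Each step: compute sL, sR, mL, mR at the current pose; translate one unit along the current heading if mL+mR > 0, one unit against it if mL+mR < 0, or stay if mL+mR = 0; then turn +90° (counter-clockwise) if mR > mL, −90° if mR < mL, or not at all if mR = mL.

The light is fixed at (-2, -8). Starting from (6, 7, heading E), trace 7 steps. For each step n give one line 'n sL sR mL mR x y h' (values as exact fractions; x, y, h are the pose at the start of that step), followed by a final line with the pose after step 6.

n=0: pose=(6,7,E); sL=60/337, sR=60/277; mL=1800/93349, mR=30/337; mL+mR=30/277 → advance +1; mR−mL=6510/93349 → turn +1·90°
n=1: pose=(7,7,N); sL=3/16, sR=15/89; mL=-27/2848, mR=3/32; mL+mR=15/178 → advance +1; mR−mL=147/1424 → turn +1·90°
n=2: pose=(7,8,W); sL=60/289, sR=60/353; mL=-1920/102017, mR=30/289; mL+mR=30/353 → advance +1; mR−mL=12510/102017 → turn +1·90°
n=3: pose=(6,8,S); sL=10/51, sR=30/137; mL=80/6987, mR=5/51; mL+mR=15/137 → advance +1; mR−mL=605/6987 → turn +1·90°
n=4: pose=(6,7,E); sL=60/337, sR=60/277; mL=1800/93349, mR=30/337; mL+mR=30/277 → advance +1; mR−mL=6510/93349 → turn +1·90°
n=5: pose=(7,7,N); sL=3/16, sR=15/89; mL=-27/2848, mR=3/32; mL+mR=15/178 → advance +1; mR−mL=147/1424 → turn +1·90°
n=6: pose=(7,8,W); sL=60/289, sR=60/353; mL=-1920/102017, mR=30/289; mL+mR=30/353 → advance +1; mR−mL=12510/102017 → turn +1·90°

0 60/337 60/277 1800/93349 30/337 6 7 E
1 3/16 15/89 -27/2848 3/32 7 7 N
2 60/289 60/353 -1920/102017 30/289 7 8 W
3 10/51 30/137 80/6987 5/51 6 8 S
4 60/337 60/277 1800/93349 30/337 6 7 E
5 3/16 15/89 -27/2848 3/32 7 7 N
6 60/289 60/353 -1920/102017 30/289 7 8 W
final 6 8 S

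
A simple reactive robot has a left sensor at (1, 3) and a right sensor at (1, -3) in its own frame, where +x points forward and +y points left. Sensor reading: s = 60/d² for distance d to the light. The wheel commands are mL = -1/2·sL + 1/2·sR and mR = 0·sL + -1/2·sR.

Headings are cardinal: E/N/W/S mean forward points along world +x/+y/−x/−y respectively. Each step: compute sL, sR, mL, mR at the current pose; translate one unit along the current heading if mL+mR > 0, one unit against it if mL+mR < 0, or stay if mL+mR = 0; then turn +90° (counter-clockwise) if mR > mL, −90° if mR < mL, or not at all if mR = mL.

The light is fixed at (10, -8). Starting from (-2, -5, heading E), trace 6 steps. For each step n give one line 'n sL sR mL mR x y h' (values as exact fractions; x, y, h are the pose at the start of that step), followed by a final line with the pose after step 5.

0 60/157 60/121 1080/18997 -30/121 -2 -5 E
1 15/26 3/13 -9/52 -3/26 -3 -5 S
2 60/193 12/29 288/5597 -6/29 -3 -4 E
3 6/13 30/149 -252/1937 -15/149 -4 -4 S
4 60/233 60/173 1800/40309 -30/173 -4 -3 E
5 3/8 3/17 -27/272 -3/34 -5 -3 S
final -5 -2 E

n=0: pose=(-2,-5,E); sL=60/157, sR=60/121; mL=1080/18997, mR=-30/121; mL+mR=-30/157 → advance -1; mR−mL=-5790/18997 → turn -1·90°
n=1: pose=(-3,-5,S); sL=15/26, sR=3/13; mL=-9/52, mR=-3/26; mL+mR=-15/52 → advance -1; mR−mL=3/52 → turn +1·90°
n=2: pose=(-3,-4,E); sL=60/193, sR=12/29; mL=288/5597, mR=-6/29; mL+mR=-30/193 → advance -1; mR−mL=-1446/5597 → turn -1·90°
n=3: pose=(-4,-4,S); sL=6/13, sR=30/149; mL=-252/1937, mR=-15/149; mL+mR=-3/13 → advance -1; mR−mL=57/1937 → turn +1·90°
n=4: pose=(-4,-3,E); sL=60/233, sR=60/173; mL=1800/40309, mR=-30/173; mL+mR=-30/233 → advance -1; mR−mL=-8790/40309 → turn -1·90°
n=5: pose=(-5,-3,S); sL=3/8, sR=3/17; mL=-27/272, mR=-3/34; mL+mR=-3/16 → advance -1; mR−mL=3/272 → turn +1·90°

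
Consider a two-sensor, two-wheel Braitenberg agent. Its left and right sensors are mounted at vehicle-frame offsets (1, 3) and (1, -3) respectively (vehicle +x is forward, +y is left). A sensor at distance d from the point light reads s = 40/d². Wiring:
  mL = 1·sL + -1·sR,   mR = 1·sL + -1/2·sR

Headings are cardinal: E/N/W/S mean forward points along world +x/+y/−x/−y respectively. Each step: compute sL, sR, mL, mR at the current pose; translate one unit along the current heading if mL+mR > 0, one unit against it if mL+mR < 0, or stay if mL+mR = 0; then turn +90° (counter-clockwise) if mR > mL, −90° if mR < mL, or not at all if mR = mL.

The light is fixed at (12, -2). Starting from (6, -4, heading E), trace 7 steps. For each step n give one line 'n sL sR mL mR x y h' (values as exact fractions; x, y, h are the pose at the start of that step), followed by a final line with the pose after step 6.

n=0: pose=(6,-4,E); sL=20/13, sR=4/5; mL=48/65, mR=74/65; mL+mR=122/65 → advance +1; mR−mL=2/5 → turn +1·90°
n=1: pose=(7,-4,N); sL=8/13, sR=8; mL=-96/13, mR=-44/13; mL+mR=-140/13 → advance -1; mR−mL=4 → turn +1·90°
n=2: pose=(7,-5,W); sL=5/9, sR=10/9; mL=-5/9, mR=0; mL+mR=-5/9 → advance -1; mR−mL=5/9 → turn +1·90°
n=3: pose=(8,-5,S); sL=40/17, sR=8/13; mL=384/221, mR=452/221; mL+mR=836/221 → advance +1; mR−mL=4/13 → turn +1·90°
n=4: pose=(8,-6,E); sL=4, sR=20/29; mL=96/29, mR=106/29; mL+mR=202/29 → advance +1; mR−mL=10/29 → turn +1·90°
n=5: pose=(9,-6,N); sL=8/9, sR=40/9; mL=-32/9, mR=-4/3; mL+mR=-44/9 → advance -1; mR−mL=20/9 → turn +1·90°
n=6: pose=(9,-7,W); sL=1/2, sR=2; mL=-3/2, mR=-1/2; mL+mR=-2 → advance -1; mR−mL=1 → turn +1·90°

0 20/13 4/5 48/65 74/65 6 -4 E
1 8/13 8 -96/13 -44/13 7 -4 N
2 5/9 10/9 -5/9 0 7 -5 W
3 40/17 8/13 384/221 452/221 8 -5 S
4 4 20/29 96/29 106/29 8 -6 E
5 8/9 40/9 -32/9 -4/3 9 -6 N
6 1/2 2 -3/2 -1/2 9 -7 W
final 10 -7 S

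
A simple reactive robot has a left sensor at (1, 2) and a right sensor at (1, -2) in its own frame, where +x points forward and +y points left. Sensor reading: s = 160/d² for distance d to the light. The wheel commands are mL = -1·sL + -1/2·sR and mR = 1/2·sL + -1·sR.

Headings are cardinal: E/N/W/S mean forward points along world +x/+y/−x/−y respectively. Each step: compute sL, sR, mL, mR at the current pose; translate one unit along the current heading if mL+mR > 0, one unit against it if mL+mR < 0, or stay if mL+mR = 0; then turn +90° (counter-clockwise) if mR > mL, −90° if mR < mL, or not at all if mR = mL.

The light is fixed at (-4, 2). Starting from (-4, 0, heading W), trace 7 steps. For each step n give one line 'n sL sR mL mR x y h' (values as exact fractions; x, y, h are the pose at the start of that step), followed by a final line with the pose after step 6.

n=0: pose=(-4,0,W); sL=160/17, sR=160; mL=-1520/17, mR=-2640/17; mL+mR=-4160/17 → advance -1; mR−mL=-1120/17 → turn -1·90°
n=1: pose=(-3,0,N); sL=80, sR=16; mL=-88, mR=24; mL+mR=-64 → advance -1; mR−mL=112 → turn +1·90°
n=2: pose=(-3,-1,W); sL=32/5, sR=160; mL=-432/5, mR=-784/5; mL+mR=-1216/5 → advance -1; mR−mL=-352/5 → turn -1·90°
n=3: pose=(-2,-1,N); sL=40, sR=8; mL=-44, mR=12; mL+mR=-32 → advance -1; mR−mL=56 → turn +1·90°
n=4: pose=(-2,-2,W); sL=160/37, sR=32; mL=-752/37, mR=-1104/37; mL+mR=-1856/37 → advance -1; mR−mL=-352/37 → turn -1·90°
n=5: pose=(-1,-2,N); sL=16, sR=80/17; mL=-312/17, mR=56/17; mL+mR=-256/17 → advance -1; mR−mL=368/17 → turn +1·90°
n=6: pose=(-1,-3,W); sL=160/53, sR=160/13; mL=-6320/689, mR=-7440/689; mL+mR=-13760/689 → advance -1; mR−mL=-1120/689 → turn -1·90°

0 160/17 160 -1520/17 -2640/17 -4 0 W
1 80 16 -88 24 -3 0 N
2 32/5 160 -432/5 -784/5 -3 -1 W
3 40 8 -44 12 -2 -1 N
4 160/37 32 -752/37 -1104/37 -2 -2 W
5 16 80/17 -312/17 56/17 -1 -2 N
6 160/53 160/13 -6320/689 -7440/689 -1 -3 W
final 0 -3 N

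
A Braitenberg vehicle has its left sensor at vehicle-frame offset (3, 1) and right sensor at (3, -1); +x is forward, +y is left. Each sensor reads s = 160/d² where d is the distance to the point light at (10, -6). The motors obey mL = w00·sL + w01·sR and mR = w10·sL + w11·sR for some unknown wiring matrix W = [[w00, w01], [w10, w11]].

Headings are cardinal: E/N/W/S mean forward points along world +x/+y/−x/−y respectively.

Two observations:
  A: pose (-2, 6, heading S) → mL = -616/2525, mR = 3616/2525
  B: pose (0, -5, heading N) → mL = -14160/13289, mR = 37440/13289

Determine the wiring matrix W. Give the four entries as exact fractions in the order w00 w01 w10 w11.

1/2 -1 1 1

obs A: pose=(-2,6,S) → sL=80/101, sR=16/25, mL=-616/2525, mR=3616/2525
obs B: pose=(0,-5,N) → sL=160/137, sR=160/97, mL=-14160/13289, mR=37440/13289
sensor matrix S = [[80/101, 16/25], [160/137, 160/97]]; det S = 3751936/6710945
solve [mL_A; mL_B] = S·[w00; w01] and [mR_A; mR_B] = S·[w10; w11]:
  w00 = 1/2, w01 = -1, w10 = 1, w11 = 1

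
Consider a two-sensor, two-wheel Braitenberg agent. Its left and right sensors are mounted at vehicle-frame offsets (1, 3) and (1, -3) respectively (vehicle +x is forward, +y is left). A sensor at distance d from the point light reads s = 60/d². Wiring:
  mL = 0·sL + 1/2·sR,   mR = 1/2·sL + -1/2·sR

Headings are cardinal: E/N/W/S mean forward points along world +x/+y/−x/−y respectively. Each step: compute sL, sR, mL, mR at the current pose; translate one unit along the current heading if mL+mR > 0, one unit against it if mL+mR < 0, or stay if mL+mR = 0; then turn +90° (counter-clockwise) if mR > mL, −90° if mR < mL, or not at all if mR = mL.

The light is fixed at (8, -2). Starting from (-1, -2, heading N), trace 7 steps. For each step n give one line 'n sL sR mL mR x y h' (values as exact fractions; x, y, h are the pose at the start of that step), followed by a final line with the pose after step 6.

0 12/29 60/37 30/37 -648/1073 -1 -2 N
1 3/4 15/17 15/34 -9/136 -1 -1 E
2 12/5 60/121 30/121 576/605 0 -1 S
3 30/29 30/29 15/29 0 0 -2 E
4 60/17 60/101 30/101 2520/1717 1 -2 S
5 3/2 15/13 15/26 9/52 1 -3 E
6 60/13 12/17 6/17 432/221 2 -3 S
final 2 -4 E

n=0: pose=(-1,-2,N); sL=12/29, sR=60/37; mL=30/37, mR=-648/1073; mL+mR=6/29 → advance +1; mR−mL=-1518/1073 → turn -1·90°
n=1: pose=(-1,-1,E); sL=3/4, sR=15/17; mL=15/34, mR=-9/136; mL+mR=3/8 → advance +1; mR−mL=-69/136 → turn -1·90°
n=2: pose=(0,-1,S); sL=12/5, sR=60/121; mL=30/121, mR=576/605; mL+mR=6/5 → advance +1; mR−mL=426/605 → turn +1·90°
n=3: pose=(0,-2,E); sL=30/29, sR=30/29; mL=15/29, mR=0; mL+mR=15/29 → advance +1; mR−mL=-15/29 → turn -1·90°
n=4: pose=(1,-2,S); sL=60/17, sR=60/101; mL=30/101, mR=2520/1717; mL+mR=30/17 → advance +1; mR−mL=2010/1717 → turn +1·90°
n=5: pose=(1,-3,E); sL=3/2, sR=15/13; mL=15/26, mR=9/52; mL+mR=3/4 → advance +1; mR−mL=-21/52 → turn -1·90°
n=6: pose=(2,-3,S); sL=60/13, sR=12/17; mL=6/17, mR=432/221; mL+mR=30/13 → advance +1; mR−mL=354/221 → turn +1·90°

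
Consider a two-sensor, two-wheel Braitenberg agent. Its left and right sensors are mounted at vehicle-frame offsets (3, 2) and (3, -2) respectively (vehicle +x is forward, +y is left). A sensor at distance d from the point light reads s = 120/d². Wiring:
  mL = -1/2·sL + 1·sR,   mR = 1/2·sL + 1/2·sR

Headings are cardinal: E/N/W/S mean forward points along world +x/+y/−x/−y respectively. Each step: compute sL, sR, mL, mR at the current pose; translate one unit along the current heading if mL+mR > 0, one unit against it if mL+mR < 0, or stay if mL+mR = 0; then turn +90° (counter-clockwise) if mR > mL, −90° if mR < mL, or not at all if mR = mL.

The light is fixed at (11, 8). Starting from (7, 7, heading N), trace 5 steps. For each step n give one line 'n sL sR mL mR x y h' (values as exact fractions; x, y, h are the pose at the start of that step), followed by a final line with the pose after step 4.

n=0: pose=(7,7,N); sL=3, sR=15; mL=27/2, mR=9; mL+mR=45/2 → advance +1; mR−mL=-9/2 → turn -1·90°
n=1: pose=(7,8,E); sL=24, sR=24; mL=12, mR=24; mL+mR=36 → advance +1; mR−mL=12 → turn +1·90°
n=2: pose=(8,8,N); sL=60/17, sR=12; mL=174/17, mR=132/17; mL+mR=18 → advance +1; mR−mL=-42/17 → turn -1·90°
n=3: pose=(8,9,E); sL=40/3, sR=120; mL=340/3, mR=200/3; mL+mR=180 → advance +1; mR−mL=-140/3 → turn -1·90°
n=4: pose=(9,9,S); sL=30, sR=6; mL=-9, mR=18; mL+mR=9 → advance +1; mR−mL=27 → turn +1·90°

0 3 15 27/2 9 7 7 N
1 24 24 12 24 7 8 E
2 60/17 12 174/17 132/17 8 8 N
3 40/3 120 340/3 200/3 8 9 E
4 30 6 -9 18 9 9 S
final 9 8 E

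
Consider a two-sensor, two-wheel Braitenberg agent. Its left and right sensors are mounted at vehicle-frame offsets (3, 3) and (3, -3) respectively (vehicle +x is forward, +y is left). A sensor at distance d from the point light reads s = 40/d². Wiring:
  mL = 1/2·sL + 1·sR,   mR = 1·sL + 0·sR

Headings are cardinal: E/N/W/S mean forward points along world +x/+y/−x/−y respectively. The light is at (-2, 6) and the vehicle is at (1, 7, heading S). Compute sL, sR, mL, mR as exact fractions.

left sensor world pos  = (4, 4); dL² = 40
right sensor world pos = (-2, 4); dR² = 4
sL = 40/40 = 1
sR = 40/4 = 10
mL = 1/2·sL + 1·sR = 21/2
mR = 1·sL + 0·sR = 1

1 10 21/2 1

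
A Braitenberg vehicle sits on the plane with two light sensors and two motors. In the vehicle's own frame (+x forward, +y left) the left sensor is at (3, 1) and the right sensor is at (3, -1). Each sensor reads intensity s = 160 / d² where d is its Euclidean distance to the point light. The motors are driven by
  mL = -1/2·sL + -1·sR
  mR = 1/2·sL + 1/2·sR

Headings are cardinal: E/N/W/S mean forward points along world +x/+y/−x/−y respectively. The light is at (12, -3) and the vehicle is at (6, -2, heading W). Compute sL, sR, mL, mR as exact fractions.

160/81 32/17 -3952/1377 2656/1377

left sensor world pos  = (3, -3); dL² = 81
right sensor world pos = (3, -1); dR² = 85
sL = 160/81 = 160/81
sR = 160/85 = 32/17
mL = -1/2·sL + -1·sR = -3952/1377
mR = 1/2·sL + 1/2·sR = 2656/1377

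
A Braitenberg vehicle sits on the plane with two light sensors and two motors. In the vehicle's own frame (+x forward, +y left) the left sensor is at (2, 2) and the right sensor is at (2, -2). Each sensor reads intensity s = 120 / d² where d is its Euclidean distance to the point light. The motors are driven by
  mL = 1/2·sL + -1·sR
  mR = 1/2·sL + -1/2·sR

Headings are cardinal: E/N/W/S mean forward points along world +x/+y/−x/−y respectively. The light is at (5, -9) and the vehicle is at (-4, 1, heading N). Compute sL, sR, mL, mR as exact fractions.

left sensor world pos  = (-6, 3); dL² = 265
right sensor world pos = (-2, 3); dR² = 193
sL = 120/265 = 24/53
sR = 120/193 = 120/193
mL = 1/2·sL + -1·sR = -4044/10229
mR = 1/2·sL + -1/2·sR = -864/10229

24/53 120/193 -4044/10229 -864/10229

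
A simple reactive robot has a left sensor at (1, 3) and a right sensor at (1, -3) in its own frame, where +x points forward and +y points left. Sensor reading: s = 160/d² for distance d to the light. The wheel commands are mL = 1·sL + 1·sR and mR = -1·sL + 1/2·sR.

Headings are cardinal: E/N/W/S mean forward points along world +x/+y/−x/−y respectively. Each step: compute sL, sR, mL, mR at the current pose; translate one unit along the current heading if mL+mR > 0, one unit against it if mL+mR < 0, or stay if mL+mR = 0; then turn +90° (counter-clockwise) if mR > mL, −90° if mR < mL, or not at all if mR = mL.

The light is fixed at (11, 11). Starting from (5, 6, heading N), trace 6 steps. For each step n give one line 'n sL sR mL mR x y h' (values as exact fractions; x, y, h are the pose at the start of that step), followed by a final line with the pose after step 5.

n=0: pose=(5,6,N); sL=160/97, sR=32/5; mL=3904/485, mR=752/485; mL+mR=48/5 → advance +1; mR−mL=-3152/485 → turn -1·90°
n=1: pose=(5,7,E); sL=80/13, sR=80/37; mL=4000/481, mR=-2440/481; mL+mR=120/37 → advance +1; mR−mL=-6440/481 → turn -1·90°
n=2: pose=(6,7,S); sL=160/29, sR=160/89; mL=18880/2581, mR=-11920/2581; mL+mR=240/89 → advance +1; mR−mL=-30800/2581 → turn -1·90°
n=3: pose=(6,6,W); sL=8/5, sR=4; mL=28/5, mR=2/5; mL+mR=6 → advance +1; mR−mL=-26/5 → turn -1·90°
n=4: pose=(5,6,N); sL=160/97, sR=32/5; mL=3904/485, mR=752/485; mL+mR=48/5 → advance +1; mR−mL=-3152/485 → turn -1·90°
n=5: pose=(5,7,E); sL=80/13, sR=80/37; mL=4000/481, mR=-2440/481; mL+mR=120/37 → advance +1; mR−mL=-6440/481 → turn -1·90°

0 160/97 32/5 3904/485 752/485 5 6 N
1 80/13 80/37 4000/481 -2440/481 5 7 E
2 160/29 160/89 18880/2581 -11920/2581 6 7 S
3 8/5 4 28/5 2/5 6 6 W
4 160/97 32/5 3904/485 752/485 5 6 N
5 80/13 80/37 4000/481 -2440/481 5 7 E
final 6 7 S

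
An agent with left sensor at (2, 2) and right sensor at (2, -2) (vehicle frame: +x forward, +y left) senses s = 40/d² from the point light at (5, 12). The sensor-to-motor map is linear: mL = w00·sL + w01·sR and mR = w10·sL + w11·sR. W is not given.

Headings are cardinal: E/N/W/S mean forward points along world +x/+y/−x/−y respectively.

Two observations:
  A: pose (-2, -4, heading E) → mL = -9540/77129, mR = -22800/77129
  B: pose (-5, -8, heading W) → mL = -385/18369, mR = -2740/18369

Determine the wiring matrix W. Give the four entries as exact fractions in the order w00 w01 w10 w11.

-1 1/2 -1 -1

obs A: pose=(-2,-4,E) → sL=40/221, sR=40/349, mL=-9540/77129, mR=-22800/77129
obs B: pose=(-5,-8,W) → sL=10/157, sR=10/117, mL=-385/18369, mR=-2740/18369
sensor matrix S = [[40/221, 40/349], [10/157, 10/117]]; det S = 11574400/1416782601
solve [mL_A; mL_B] = S·[w00; w01] and [mR_A; mR_B] = S·[w10; w11]:
  w00 = -1, w01 = 1/2, w10 = -1, w11 = -1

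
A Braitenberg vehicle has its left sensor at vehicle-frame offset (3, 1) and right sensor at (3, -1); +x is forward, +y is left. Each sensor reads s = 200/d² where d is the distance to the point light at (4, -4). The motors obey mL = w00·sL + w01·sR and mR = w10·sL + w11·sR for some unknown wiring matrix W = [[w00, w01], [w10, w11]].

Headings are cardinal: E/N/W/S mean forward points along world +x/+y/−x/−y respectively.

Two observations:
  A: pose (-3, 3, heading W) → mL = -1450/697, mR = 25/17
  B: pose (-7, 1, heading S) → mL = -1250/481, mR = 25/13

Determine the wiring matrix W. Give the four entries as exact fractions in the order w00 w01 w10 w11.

-1 -1/2 1 0

obs A: pose=(-3,3,W) → sL=25/17, sR=50/41, mL=-1450/697, mR=25/17
obs B: pose=(-7,1,S) → sL=25/13, sR=50/37, mL=-1250/481, mR=25/13
sensor matrix S = [[25/17, 50/41], [25/13, 50/37]]; det S = -120000/335257
solve [mL_A; mL_B] = S·[w00; w01] and [mR_A; mR_B] = S·[w10; w11]:
  w00 = -1, w01 = -1/2, w10 = 1, w11 = 0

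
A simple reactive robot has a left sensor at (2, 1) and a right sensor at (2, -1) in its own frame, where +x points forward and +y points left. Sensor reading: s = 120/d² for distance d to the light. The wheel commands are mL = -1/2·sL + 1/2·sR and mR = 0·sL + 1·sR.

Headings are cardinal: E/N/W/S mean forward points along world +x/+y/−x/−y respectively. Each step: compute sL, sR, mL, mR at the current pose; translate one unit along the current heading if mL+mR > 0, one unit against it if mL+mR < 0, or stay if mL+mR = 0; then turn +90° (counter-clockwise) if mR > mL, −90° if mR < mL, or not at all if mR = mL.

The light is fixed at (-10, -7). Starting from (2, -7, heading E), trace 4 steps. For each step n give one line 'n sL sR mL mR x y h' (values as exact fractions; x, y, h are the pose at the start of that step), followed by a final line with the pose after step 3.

n=0: pose=(2,-7,E); sL=120/197, sR=120/197; mL=0, mR=120/197; mL+mR=120/197 → advance +1; mR−mL=120/197 → turn +1·90°
n=1: pose=(3,-7,N); sL=30/37, sR=3/5; mL=-39/370, mR=3/5; mL+mR=183/370 → advance +1; mR−mL=261/370 → turn +1·90°
n=2: pose=(3,-6,W); sL=120/121, sR=24/25; mL=-48/3025, mR=24/25; mL+mR=2856/3025 → advance +1; mR−mL=2952/3025 → turn +1·90°
n=3: pose=(2,-6,S); sL=12/17, sR=60/61; mL=144/1037, mR=60/61; mL+mR=1164/1037 → advance +1; mR−mL=876/1037 → turn +1·90°

0 120/197 120/197 0 120/197 2 -7 E
1 30/37 3/5 -39/370 3/5 3 -7 N
2 120/121 24/25 -48/3025 24/25 3 -6 W
3 12/17 60/61 144/1037 60/61 2 -6 S
final 2 -7 E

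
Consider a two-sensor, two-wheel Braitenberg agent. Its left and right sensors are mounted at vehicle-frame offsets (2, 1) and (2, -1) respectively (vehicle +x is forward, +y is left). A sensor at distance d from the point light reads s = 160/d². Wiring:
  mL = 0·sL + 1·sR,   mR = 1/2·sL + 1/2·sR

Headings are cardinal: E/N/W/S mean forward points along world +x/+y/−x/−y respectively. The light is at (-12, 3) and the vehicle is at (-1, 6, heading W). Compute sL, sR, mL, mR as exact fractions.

left sensor world pos  = (-3, 5); dL² = 85
right sensor world pos = (-3, 7); dR² = 97
sL = 160/85 = 32/17
sR = 160/97 = 160/97
mL = 0·sL + 1·sR = 160/97
mR = 1/2·sL + 1/2·sR = 2912/1649

32/17 160/97 160/97 2912/1649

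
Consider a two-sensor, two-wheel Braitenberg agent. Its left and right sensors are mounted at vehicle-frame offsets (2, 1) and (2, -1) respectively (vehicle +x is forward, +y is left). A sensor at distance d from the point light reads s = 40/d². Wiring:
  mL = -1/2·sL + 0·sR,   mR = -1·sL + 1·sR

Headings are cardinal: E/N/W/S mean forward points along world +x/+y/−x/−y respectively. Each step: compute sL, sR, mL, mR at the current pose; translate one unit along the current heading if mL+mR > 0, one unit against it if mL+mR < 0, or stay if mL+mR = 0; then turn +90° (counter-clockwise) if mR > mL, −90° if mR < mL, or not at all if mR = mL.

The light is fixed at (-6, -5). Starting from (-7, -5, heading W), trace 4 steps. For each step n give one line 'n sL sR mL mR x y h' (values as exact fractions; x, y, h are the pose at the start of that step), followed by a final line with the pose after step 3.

0 4 4 -2 0 -7 -5 W
1 8 8 -4 0 -6 -5 S
2 5 10 -5/2 5 -6 -4 E
3 40/9 40/13 -20/9 -160/117 -5 -4 N
final -5 -5 W

n=0: pose=(-7,-5,W); sL=4, sR=4; mL=-2, mR=0; mL+mR=-2 → advance -1; mR−mL=2 → turn +1·90°
n=1: pose=(-6,-5,S); sL=8, sR=8; mL=-4, mR=0; mL+mR=-4 → advance -1; mR−mL=4 → turn +1·90°
n=2: pose=(-6,-4,E); sL=5, sR=10; mL=-5/2, mR=5; mL+mR=5/2 → advance +1; mR−mL=15/2 → turn +1·90°
n=3: pose=(-5,-4,N); sL=40/9, sR=40/13; mL=-20/9, mR=-160/117; mL+mR=-140/39 → advance -1; mR−mL=100/117 → turn +1·90°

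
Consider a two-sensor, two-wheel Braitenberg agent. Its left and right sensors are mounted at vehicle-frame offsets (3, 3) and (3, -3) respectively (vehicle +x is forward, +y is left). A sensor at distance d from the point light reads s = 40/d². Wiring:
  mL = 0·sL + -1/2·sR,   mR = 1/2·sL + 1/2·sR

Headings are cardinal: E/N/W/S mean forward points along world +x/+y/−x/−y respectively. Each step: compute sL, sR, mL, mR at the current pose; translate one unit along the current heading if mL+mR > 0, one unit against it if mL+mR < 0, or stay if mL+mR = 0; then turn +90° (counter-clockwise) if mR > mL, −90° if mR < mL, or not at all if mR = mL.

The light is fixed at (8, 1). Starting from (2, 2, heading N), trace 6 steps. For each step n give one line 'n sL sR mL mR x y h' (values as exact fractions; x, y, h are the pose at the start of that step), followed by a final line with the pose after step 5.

0 40/97 8/5 -4/5 488/485 2 2 N
1 20/41 20/53 -10/53 940/2173 2 3 W
2 40/17 40/101 -20/101 2360/1717 1 3 S
3 5/4 2 -1 13/8 1 2 E
4 40/97 8/5 -4/5 488/485 2 2 N
5 20/41 20/53 -10/53 940/2173 2 3 W
final 1 3 S

n=0: pose=(2,2,N); sL=40/97, sR=8/5; mL=-4/5, mR=488/485; mL+mR=20/97 → advance +1; mR−mL=876/485 → turn +1·90°
n=1: pose=(2,3,W); sL=20/41, sR=20/53; mL=-10/53, mR=940/2173; mL+mR=10/41 → advance +1; mR−mL=1350/2173 → turn +1·90°
n=2: pose=(1,3,S); sL=40/17, sR=40/101; mL=-20/101, mR=2360/1717; mL+mR=20/17 → advance +1; mR−mL=2700/1717 → turn +1·90°
n=3: pose=(1,2,E); sL=5/4, sR=2; mL=-1, mR=13/8; mL+mR=5/8 → advance +1; mR−mL=21/8 → turn +1·90°
n=4: pose=(2,2,N); sL=40/97, sR=8/5; mL=-4/5, mR=488/485; mL+mR=20/97 → advance +1; mR−mL=876/485 → turn +1·90°
n=5: pose=(2,3,W); sL=20/41, sR=20/53; mL=-10/53, mR=940/2173; mL+mR=10/41 → advance +1; mR−mL=1350/2173 → turn +1·90°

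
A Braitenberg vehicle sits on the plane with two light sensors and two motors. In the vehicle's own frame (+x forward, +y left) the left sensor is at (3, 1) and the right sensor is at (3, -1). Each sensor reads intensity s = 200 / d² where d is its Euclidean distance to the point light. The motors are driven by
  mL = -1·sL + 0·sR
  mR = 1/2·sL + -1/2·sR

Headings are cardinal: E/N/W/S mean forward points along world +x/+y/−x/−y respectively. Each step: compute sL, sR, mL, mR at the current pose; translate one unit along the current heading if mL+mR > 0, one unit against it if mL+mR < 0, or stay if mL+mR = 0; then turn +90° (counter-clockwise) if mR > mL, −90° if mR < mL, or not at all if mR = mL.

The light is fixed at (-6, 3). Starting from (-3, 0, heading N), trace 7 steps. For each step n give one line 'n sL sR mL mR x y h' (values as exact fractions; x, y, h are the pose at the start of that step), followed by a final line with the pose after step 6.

n=0: pose=(-3,0,N); sL=50, sR=25/2; mL=-50, mR=75/4; mL+mR=-125/4 → advance -1; mR−mL=275/4 → turn +1·90°
n=1: pose=(-3,-1,W); sL=8, sR=200/9; mL=-8, mR=-64/9; mL+mR=-136/9 → advance -1; mR−mL=8/9 → turn +1·90°
n=2: pose=(-2,-1,S); sL=100/37, sR=100/29; mL=-100/37, mR=-400/1073; mL+mR=-3300/1073 → advance -1; mR−mL=2500/1073 → turn +1·90°
n=3: pose=(-2,0,E); sL=200/53, sR=40/13; mL=-200/53, mR=240/689; mL+mR=-2360/689 → advance -1; mR−mL=2840/689 → turn +1·90°
n=4: pose=(-3,0,N); sL=50, sR=25/2; mL=-50, mR=75/4; mL+mR=-125/4 → advance -1; mR−mL=275/4 → turn +1·90°
n=5: pose=(-3,-1,W); sL=8, sR=200/9; mL=-8, mR=-64/9; mL+mR=-136/9 → advance -1; mR−mL=8/9 → turn +1·90°
n=6: pose=(-2,-1,S); sL=100/37, sR=100/29; mL=-100/37, mR=-400/1073; mL+mR=-3300/1073 → advance -1; mR−mL=2500/1073 → turn +1·90°

0 50 25/2 -50 75/4 -3 0 N
1 8 200/9 -8 -64/9 -3 -1 W
2 100/37 100/29 -100/37 -400/1073 -2 -1 S
3 200/53 40/13 -200/53 240/689 -2 0 E
4 50 25/2 -50 75/4 -3 0 N
5 8 200/9 -8 -64/9 -3 -1 W
6 100/37 100/29 -100/37 -400/1073 -2 -1 S
final -2 0 E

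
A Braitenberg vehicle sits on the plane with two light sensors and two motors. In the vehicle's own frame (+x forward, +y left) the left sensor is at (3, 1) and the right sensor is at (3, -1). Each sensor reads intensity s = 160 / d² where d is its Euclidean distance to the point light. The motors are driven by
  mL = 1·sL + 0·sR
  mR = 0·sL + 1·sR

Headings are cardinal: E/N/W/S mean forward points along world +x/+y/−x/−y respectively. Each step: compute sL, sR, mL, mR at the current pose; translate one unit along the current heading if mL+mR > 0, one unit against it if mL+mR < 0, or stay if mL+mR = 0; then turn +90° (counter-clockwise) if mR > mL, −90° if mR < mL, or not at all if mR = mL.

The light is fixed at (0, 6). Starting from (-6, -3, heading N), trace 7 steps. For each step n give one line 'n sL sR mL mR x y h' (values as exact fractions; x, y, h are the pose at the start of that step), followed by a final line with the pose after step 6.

0 32/17 160/61 32/17 160/61 -6 -3 N
1 80/81 16/13 80/81 16/13 -6 -2 W
2 160/157 32/37 160/157 32/37 -7 -2 S
3 4/5 40/41 4/5 40/41 -7 -3 W
4 160/193 32/45 160/193 32/45 -8 -3 S
5 80/121 80/101 80/121 80/101 -8 -4 W
6 160/233 160/269 160/233 160/269 -9 -4 S
final -9 -5 W

n=0: pose=(-6,-3,N); sL=32/17, sR=160/61; mL=32/17, mR=160/61; mL+mR=4672/1037 → advance +1; mR−mL=768/1037 → turn +1·90°
n=1: pose=(-6,-2,W); sL=80/81, sR=16/13; mL=80/81, mR=16/13; mL+mR=2336/1053 → advance +1; mR−mL=256/1053 → turn +1·90°
n=2: pose=(-7,-2,S); sL=160/157, sR=32/37; mL=160/157, mR=32/37; mL+mR=10944/5809 → advance +1; mR−mL=-896/5809 → turn -1·90°
n=3: pose=(-7,-3,W); sL=4/5, sR=40/41; mL=4/5, mR=40/41; mL+mR=364/205 → advance +1; mR−mL=36/205 → turn +1·90°
n=4: pose=(-8,-3,S); sL=160/193, sR=32/45; mL=160/193, mR=32/45; mL+mR=13376/8685 → advance +1; mR−mL=-1024/8685 → turn -1·90°
n=5: pose=(-8,-4,W); sL=80/121, sR=80/101; mL=80/121, mR=80/101; mL+mR=17760/12221 → advance +1; mR−mL=1600/12221 → turn +1·90°
n=6: pose=(-9,-4,S); sL=160/233, sR=160/269; mL=160/233, mR=160/269; mL+mR=80320/62677 → advance +1; mR−mL=-5760/62677 → turn -1·90°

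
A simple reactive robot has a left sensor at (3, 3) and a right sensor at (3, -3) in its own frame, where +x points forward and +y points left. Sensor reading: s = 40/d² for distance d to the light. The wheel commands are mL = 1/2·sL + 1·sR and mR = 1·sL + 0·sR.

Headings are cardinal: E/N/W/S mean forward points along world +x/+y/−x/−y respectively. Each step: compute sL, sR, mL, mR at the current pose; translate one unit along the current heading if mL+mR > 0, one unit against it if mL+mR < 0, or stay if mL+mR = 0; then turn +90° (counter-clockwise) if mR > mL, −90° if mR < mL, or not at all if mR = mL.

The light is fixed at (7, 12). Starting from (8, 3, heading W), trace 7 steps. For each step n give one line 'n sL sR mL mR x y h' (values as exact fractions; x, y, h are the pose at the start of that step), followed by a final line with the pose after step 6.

0 10/37 1 42/37 10/37 8 3 W
1 8/9 8/9 4/3 8/9 7 3 N
2 20/17 4/13 198/221 20/17 7 4 E
3 40/29 40/41 1980/1189 40/29 8 4 N
4 5/4 10/29 225/232 5/4 8 5 E
5 40/17 40/41 1500/697 40/17 9 5 N
6 20/41 4 174/41 20/41 9 6 W
final 8 6 N

n=0: pose=(8,3,W); sL=10/37, sR=1; mL=42/37, mR=10/37; mL+mR=52/37 → advance +1; mR−mL=-32/37 → turn -1·90°
n=1: pose=(7,3,N); sL=8/9, sR=8/9; mL=4/3, mR=8/9; mL+mR=20/9 → advance +1; mR−mL=-4/9 → turn -1·90°
n=2: pose=(7,4,E); sL=20/17, sR=4/13; mL=198/221, mR=20/17; mL+mR=458/221 → advance +1; mR−mL=62/221 → turn +1·90°
n=3: pose=(8,4,N); sL=40/29, sR=40/41; mL=1980/1189, mR=40/29; mL+mR=3620/1189 → advance +1; mR−mL=-340/1189 → turn -1·90°
n=4: pose=(8,5,E); sL=5/4, sR=10/29; mL=225/232, mR=5/4; mL+mR=515/232 → advance +1; mR−mL=65/232 → turn +1·90°
n=5: pose=(9,5,N); sL=40/17, sR=40/41; mL=1500/697, mR=40/17; mL+mR=3140/697 → advance +1; mR−mL=140/697 → turn +1·90°
n=6: pose=(9,6,W); sL=20/41, sR=4; mL=174/41, mR=20/41; mL+mR=194/41 → advance +1; mR−mL=-154/41 → turn -1·90°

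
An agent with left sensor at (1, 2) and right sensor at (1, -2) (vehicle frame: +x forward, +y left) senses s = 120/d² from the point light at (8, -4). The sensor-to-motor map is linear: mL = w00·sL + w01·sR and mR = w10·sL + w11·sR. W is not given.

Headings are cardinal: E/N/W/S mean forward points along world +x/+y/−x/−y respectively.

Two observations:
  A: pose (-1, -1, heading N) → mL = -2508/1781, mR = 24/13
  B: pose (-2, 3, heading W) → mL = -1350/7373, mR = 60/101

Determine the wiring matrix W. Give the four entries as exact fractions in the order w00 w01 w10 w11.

1/2 -1 0 1

obs A: pose=(-1,-1,N) → sL=120/137, sR=24/13, mL=-2508/1781, mR=24/13
obs B: pose=(-2,3,W) → sL=60/73, sR=60/101, mL=-1350/7373, mR=60/101
sensor matrix S = [[120/137, 24/13], [60/73, 60/101]]; det S = -13092480/13131313
solve [mL_A; mL_B] = S·[w00; w01] and [mR_A; mR_B] = S·[w10; w11]:
  w00 = 1/2, w01 = -1, w10 = 0, w11 = 1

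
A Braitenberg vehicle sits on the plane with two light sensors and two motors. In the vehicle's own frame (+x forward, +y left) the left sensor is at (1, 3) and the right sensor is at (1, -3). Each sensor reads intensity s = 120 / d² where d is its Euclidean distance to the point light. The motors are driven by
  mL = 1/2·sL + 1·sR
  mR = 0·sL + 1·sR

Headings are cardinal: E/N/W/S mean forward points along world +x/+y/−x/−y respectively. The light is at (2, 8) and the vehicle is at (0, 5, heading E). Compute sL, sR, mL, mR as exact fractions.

120 120/37 2340/37 120/37

left sensor world pos  = (1, 8); dL² = 1
right sensor world pos = (1, 2); dR² = 37
sL = 120/1 = 120
sR = 120/37 = 120/37
mL = 1/2·sL + 1·sR = 2340/37
mR = 0·sL + 1·sR = 120/37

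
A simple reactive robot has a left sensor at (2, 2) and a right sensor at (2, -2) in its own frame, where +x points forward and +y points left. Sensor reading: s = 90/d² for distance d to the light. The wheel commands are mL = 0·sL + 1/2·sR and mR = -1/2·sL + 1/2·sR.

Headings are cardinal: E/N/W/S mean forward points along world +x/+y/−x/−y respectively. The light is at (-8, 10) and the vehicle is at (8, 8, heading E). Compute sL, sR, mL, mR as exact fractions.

5/18 9/34 9/68 -1/153

left sensor world pos  = (10, 10); dL² = 324
right sensor world pos = (10, 6); dR² = 340
sL = 90/324 = 5/18
sR = 90/340 = 9/34
mL = 0·sL + 1/2·sR = 9/68
mR = -1/2·sL + 1/2·sR = -1/153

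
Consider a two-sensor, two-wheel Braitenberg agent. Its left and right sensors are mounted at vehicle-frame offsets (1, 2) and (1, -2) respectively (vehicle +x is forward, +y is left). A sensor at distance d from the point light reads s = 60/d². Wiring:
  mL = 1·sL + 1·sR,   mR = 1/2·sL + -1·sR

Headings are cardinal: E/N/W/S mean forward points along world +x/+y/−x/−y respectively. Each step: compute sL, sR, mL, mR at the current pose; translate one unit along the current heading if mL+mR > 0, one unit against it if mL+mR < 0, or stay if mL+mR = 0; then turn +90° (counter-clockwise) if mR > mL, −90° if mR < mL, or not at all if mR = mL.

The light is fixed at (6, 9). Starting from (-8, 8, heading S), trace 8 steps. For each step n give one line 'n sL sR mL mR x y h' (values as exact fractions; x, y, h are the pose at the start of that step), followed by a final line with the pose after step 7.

0 15/37 3/13 306/481 -27/962 -8 8 S
1 60/241 4/15 1864/3615 -514/3615 -8 7 W
2 6/29 6/17 276/493 -123/493 -9 7 N
3 60/197 12/41 4824/8077 -1134/8077 -9 8 E
4 15/37 3/13 306/481 -27/962 -8 8 S
5 60/241 4/15 1864/3615 -514/3615 -8 7 W
6 6/29 6/17 276/493 -123/493 -9 7 N
7 60/197 12/41 4824/8077 -1134/8077 -9 8 E
final -8 8 S

n=0: pose=(-8,8,S); sL=15/37, sR=3/13; mL=306/481, mR=-27/962; mL+mR=45/74 → advance +1; mR−mL=-639/962 → turn -1·90°
n=1: pose=(-8,7,W); sL=60/241, sR=4/15; mL=1864/3615, mR=-514/3615; mL+mR=90/241 → advance +1; mR−mL=-2378/3615 → turn -1·90°
n=2: pose=(-9,7,N); sL=6/29, sR=6/17; mL=276/493, mR=-123/493; mL+mR=9/29 → advance +1; mR−mL=-399/493 → turn -1·90°
n=3: pose=(-9,8,E); sL=60/197, sR=12/41; mL=4824/8077, mR=-1134/8077; mL+mR=90/197 → advance +1; mR−mL=-5958/8077 → turn -1·90°
n=4: pose=(-8,8,S); sL=15/37, sR=3/13; mL=306/481, mR=-27/962; mL+mR=45/74 → advance +1; mR−mL=-639/962 → turn -1·90°
n=5: pose=(-8,7,W); sL=60/241, sR=4/15; mL=1864/3615, mR=-514/3615; mL+mR=90/241 → advance +1; mR−mL=-2378/3615 → turn -1·90°
n=6: pose=(-9,7,N); sL=6/29, sR=6/17; mL=276/493, mR=-123/493; mL+mR=9/29 → advance +1; mR−mL=-399/493 → turn -1·90°
n=7: pose=(-9,8,E); sL=60/197, sR=12/41; mL=4824/8077, mR=-1134/8077; mL+mR=90/197 → advance +1; mR−mL=-5958/8077 → turn -1·90°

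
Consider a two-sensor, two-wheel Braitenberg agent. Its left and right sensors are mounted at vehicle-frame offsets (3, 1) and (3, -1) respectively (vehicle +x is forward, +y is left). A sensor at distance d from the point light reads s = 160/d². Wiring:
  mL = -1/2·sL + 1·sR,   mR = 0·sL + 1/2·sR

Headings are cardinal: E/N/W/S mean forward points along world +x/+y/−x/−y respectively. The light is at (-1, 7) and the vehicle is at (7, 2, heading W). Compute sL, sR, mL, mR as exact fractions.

160/61 160/41 6480/2501 80/41

left sensor world pos  = (4, 1); dL² = 61
right sensor world pos = (4, 3); dR² = 41
sL = 160/61 = 160/61
sR = 160/41 = 160/41
mL = -1/2·sL + 1·sR = 6480/2501
mR = 0·sL + 1/2·sR = 80/41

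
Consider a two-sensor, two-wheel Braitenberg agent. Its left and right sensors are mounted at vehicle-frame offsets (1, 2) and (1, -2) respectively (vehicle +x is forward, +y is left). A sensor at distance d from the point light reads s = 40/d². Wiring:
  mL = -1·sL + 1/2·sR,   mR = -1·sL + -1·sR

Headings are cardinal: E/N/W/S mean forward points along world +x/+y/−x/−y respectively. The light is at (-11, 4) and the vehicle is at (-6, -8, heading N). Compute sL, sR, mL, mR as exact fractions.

left sensor world pos  = (-8, -7); dL² = 130
right sensor world pos = (-4, -7); dR² = 170
sL = 40/130 = 4/13
sR = 40/170 = 4/17
mL = -1·sL + 1/2·sR = -42/221
mR = -1·sL + -1·sR = -120/221

4/13 4/17 -42/221 -120/221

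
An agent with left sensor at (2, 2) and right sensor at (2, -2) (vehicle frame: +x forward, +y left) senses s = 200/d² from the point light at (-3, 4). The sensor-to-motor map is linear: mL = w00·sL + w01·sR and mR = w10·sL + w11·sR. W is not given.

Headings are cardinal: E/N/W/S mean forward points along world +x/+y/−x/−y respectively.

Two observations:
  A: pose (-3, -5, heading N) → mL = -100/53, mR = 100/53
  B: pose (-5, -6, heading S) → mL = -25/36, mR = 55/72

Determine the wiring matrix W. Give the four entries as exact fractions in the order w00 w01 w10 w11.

-1/2 0 1 -1/2

obs A: pose=(-3,-5,N) → sL=200/53, sR=200/53, mL=-100/53, mR=100/53
obs B: pose=(-5,-6,S) → sL=25/18, sR=5/4, mL=-25/36, mR=55/72
sensor matrix S = [[200/53, 200/53], [25/18, 5/4]]; det S = -250/477
solve [mL_A; mL_B] = S·[w00; w01] and [mR_A; mR_B] = S·[w10; w11]:
  w00 = -1/2, w01 = 0, w10 = 1, w11 = -1/2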